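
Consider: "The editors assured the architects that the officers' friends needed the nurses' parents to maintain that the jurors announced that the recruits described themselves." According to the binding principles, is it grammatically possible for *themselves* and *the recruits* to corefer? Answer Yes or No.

*themselves* is a reflexive; Principle A requires it to be bound within its binding domain — the clause headed by 'described'.
— the recruits: subject of the clause headed by 'described'; c-commands the reflexive within its binding domain — allowed (Principle A).

Yes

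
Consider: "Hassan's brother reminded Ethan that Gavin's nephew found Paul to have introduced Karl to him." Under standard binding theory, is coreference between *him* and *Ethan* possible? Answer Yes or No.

Yes

*Ethan* is an R-expression; Principle C requires it to be free (not bound by any c-commanding expression).
— him: second object of the clause headed by 'introduced'; the pronoun does not c-command the R-expression — coreference allowed.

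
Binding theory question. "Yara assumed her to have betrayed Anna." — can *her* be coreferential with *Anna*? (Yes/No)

*her* is a pronoun; Principle B requires it to be free in its binding domain — the matrix clause.
— Anna: object of the clause headed by 'betrayed'; is c-commanded by the pronoun; coreference would bind this R-expression — blocked (Principle C).

No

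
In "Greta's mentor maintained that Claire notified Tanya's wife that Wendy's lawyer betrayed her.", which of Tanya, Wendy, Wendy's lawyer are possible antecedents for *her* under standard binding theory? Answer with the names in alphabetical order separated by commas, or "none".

*her* is a pronoun; Principle B requires it to be free in its binding domain — the clause headed by 'betrayed'.
— Tanya: possessor inside the object DP of the clause headed by 'notified'; does not c-command the pronoun — Principle B does not apply; allowed.
— Wendy: possessor inside the subject DP of the clause headed by 'betrayed'; does not c-command the pronoun — Principle B does not apply; allowed.
— Wendy's lawyer: subject of the clause headed by 'betrayed'; c-commands the pronoun within its binding domain — blocked (Principle B).

Tanya, Wendy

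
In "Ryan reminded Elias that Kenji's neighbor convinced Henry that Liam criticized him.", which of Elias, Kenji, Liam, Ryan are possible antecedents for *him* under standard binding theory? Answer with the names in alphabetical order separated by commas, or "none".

*him* is a pronoun; Principle B requires it to be free in its binding domain — the clause headed by 'criticized'.
— Elias: object of the matrix clause; c-commands the pronoun but lies outside its binding domain — allowed.
— Kenji: possessor inside the subject DP of the clause headed by 'convinced'; does not c-command the pronoun — Principle B does not apply; allowed.
— Liam: subject of the clause headed by 'criticized'; c-commands the pronoun within its binding domain — blocked (Principle B).
— Ryan: subject of the matrix clause; c-commands the pronoun but lies outside its binding domain — allowed.

Elias, Kenji, Ryan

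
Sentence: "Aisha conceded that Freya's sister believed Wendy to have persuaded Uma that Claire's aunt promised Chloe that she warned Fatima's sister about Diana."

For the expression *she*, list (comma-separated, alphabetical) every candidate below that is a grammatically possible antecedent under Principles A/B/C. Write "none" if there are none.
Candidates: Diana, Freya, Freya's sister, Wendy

Freya, Freya's sister, Wendy

*she* is a pronoun; Principle B requires it to be free in its binding domain — the clause headed by 'warned'.
— Diana: second object of the clause headed by 'warned'; is c-commanded by the pronoun; coreference would bind this R-expression — blocked (Principle C).
— Freya: possessor inside the subject DP of the clause headed by 'believed'; does not c-command the pronoun — Principle B does not apply; allowed.
— Freya's sister: subject of the clause headed by 'believed'; c-commands the pronoun but lies outside its binding domain — allowed.
— Wendy: subject of the clause headed by 'persuaded'; c-commands the pronoun but lies outside its binding domain — allowed.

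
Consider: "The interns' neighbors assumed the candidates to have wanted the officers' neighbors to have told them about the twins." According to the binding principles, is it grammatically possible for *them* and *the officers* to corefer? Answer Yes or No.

*them* is a pronoun; Principle B requires it to be free in its binding domain — the clause headed by 'told'.
— the officers: possessor inside the subject DP of the clause headed by 'told'; does not c-command the pronoun — Principle B does not apply; allowed.

Yes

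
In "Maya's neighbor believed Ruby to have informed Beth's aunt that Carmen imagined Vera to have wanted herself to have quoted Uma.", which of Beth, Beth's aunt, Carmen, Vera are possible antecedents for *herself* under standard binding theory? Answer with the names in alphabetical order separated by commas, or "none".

Vera

*herself* is a reflexive; Principle A requires it to be bound within its binding domain — the clause headed by 'wanted'.
— Beth: possessor inside the object DP of the clause headed by 'informed'; does not c-command the reflexive — cannot bind it (Principle A).
— Beth's aunt: object of the clause headed by 'informed'; c-commands the reflexive but lies outside its binding domain — cannot bind it (Principle A).
— Carmen: subject of the clause headed by 'imagined'; c-commands the reflexive but lies outside its binding domain — cannot bind it (Principle A).
— Vera: subject of the clause headed by 'wanted'; c-commands the reflexive within its binding domain — allowed (Principle A).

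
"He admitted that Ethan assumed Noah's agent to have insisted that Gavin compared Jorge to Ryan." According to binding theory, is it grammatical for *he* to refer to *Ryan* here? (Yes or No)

No

*Ryan* is an R-expression; Principle C requires it to be free (not bound by any c-commanding expression).
— he: subject of the matrix clause; the pronoun c-commands the R-expression — coreference blocked (Principle C).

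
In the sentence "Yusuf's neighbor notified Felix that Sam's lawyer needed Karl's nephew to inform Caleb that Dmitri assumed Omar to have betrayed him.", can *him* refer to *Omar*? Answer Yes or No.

*him* is a pronoun; Principle B requires it to be free in its binding domain — the clause headed by 'betrayed'.
— Omar: subject of the clause headed by 'betrayed'; c-commands the pronoun within its binding domain — blocked (Principle B).

No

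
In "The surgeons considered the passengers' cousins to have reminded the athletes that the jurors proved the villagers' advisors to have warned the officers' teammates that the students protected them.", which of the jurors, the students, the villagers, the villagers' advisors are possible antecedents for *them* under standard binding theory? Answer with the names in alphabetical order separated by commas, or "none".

the jurors, the villagers, the villagers' advisors

*them* is a pronoun; Principle B requires it to be free in its binding domain — the clause headed by 'protected'.
— the jurors: subject of the clause headed by 'proved'; c-commands the pronoun but lies outside its binding domain — allowed.
— the students: subject of the clause headed by 'protected'; c-commands the pronoun within its binding domain — blocked (Principle B).
— the villagers: possessor inside the subject DP of the clause headed by 'warned'; does not c-command the pronoun — Principle B does not apply; allowed.
— the villagers' advisors: subject of the clause headed by 'warned'; c-commands the pronoun but lies outside its binding domain — allowed.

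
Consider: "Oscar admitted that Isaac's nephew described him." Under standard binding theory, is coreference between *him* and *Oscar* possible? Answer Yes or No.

*Oscar* is an R-expression; Principle C requires it to be free (not bound by any c-commanding expression).
— him: object of the clause headed by 'described'; the pronoun does not c-command the R-expression — coreference allowed.

Yes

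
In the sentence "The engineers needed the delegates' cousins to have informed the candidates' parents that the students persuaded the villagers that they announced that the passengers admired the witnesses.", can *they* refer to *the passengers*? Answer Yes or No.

*they* is a pronoun; Principle B requires it to be free in its binding domain — the clause headed by 'announced'.
— the passengers: subject of the clause headed by 'admired'; is c-commanded by the pronoun; coreference would bind this R-expression — blocked (Principle C).

No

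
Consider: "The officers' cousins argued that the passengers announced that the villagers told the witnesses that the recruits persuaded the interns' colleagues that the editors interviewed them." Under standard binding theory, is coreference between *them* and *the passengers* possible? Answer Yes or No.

Yes

*the passengers* is an R-expression; Principle C requires it to be free (not bound by any c-commanding expression).
— them: object of the clause headed by 'interviewed'; the pronoun does not c-command the R-expression — coreference allowed.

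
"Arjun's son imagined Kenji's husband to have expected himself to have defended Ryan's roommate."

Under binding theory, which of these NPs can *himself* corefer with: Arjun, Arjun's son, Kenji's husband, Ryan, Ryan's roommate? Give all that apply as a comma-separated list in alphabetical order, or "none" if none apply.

Kenji's husband

*himself* is a reflexive; Principle A requires it to be bound within its binding domain — the clause headed by 'expected'.
— Arjun: possessor inside the subject DP of the matrix clause; does not c-command the reflexive — cannot bind it (Principle A).
— Arjun's son: subject of the matrix clause; c-commands the reflexive but lies outside its binding domain — cannot bind it (Principle A).
— Kenji's husband: subject of the clause headed by 'expected'; c-commands the reflexive within its binding domain — allowed (Principle A).
— Ryan: possessor inside the object DP of the clause headed by 'defended'; does not c-command the reflexive — cannot bind it (Principle A).
— Ryan's roommate: object of the clause headed by 'defended'; does not c-command the reflexive — cannot bind it (Principle A).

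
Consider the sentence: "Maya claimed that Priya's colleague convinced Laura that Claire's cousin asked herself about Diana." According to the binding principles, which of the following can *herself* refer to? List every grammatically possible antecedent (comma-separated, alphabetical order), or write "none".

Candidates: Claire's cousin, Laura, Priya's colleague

Claire's cousin

*herself* is a reflexive; Principle A requires it to be bound within its binding domain — the clause headed by 'asked'.
— Claire's cousin: subject of the clause headed by 'asked'; c-commands the reflexive within its binding domain — allowed (Principle A).
— Laura: object of the clause headed by 'convinced'; c-commands the reflexive but lies outside its binding domain — cannot bind it (Principle A).
— Priya's colleague: subject of the clause headed by 'convinced'; c-commands the reflexive but lies outside its binding domain — cannot bind it (Principle A).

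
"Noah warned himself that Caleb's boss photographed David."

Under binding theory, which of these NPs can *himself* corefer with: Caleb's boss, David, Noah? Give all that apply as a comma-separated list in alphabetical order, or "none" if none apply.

*himself* is a reflexive; Principle A requires it to be bound within its binding domain — the matrix clause.
— Caleb's boss: subject of the clause headed by 'photographed'; does not c-command the reflexive — cannot bind it (Principle A).
— David: object of the clause headed by 'photographed'; does not c-command the reflexive — cannot bind it (Principle A).
— Noah: subject of the matrix clause; c-commands the reflexive within its binding domain — allowed (Principle A).

Noah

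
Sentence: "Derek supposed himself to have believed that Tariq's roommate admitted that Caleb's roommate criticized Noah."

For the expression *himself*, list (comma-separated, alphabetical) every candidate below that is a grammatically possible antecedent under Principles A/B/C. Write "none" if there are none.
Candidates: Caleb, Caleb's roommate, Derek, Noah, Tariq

*himself* is a reflexive; Principle A requires it to be bound within its binding domain — the matrix clause.
— Caleb: possessor inside the subject DP of the clause headed by 'criticized'; does not c-command the reflexive — cannot bind it (Principle A).
— Caleb's roommate: subject of the clause headed by 'criticized'; does not c-command the reflexive — cannot bind it (Principle A).
— Derek: subject of the matrix clause; c-commands the reflexive within its binding domain — allowed (Principle A).
— Noah: object of the clause headed by 'criticized'; does not c-command the reflexive — cannot bind it (Principle A).
— Tariq: possessor inside the subject DP of the clause headed by 'admitted'; does not c-command the reflexive — cannot bind it (Principle A).

Derek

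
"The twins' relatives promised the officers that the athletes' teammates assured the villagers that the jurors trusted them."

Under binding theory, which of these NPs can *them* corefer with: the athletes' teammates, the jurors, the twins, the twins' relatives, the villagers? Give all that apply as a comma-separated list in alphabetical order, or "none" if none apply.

*them* is a pronoun; Principle B requires it to be free in its binding domain — the clause headed by 'trusted'.
— the athletes' teammates: subject of the clause headed by 'assured'; c-commands the pronoun but lies outside its binding domain — allowed.
— the jurors: subject of the clause headed by 'trusted'; c-commands the pronoun within its binding domain — blocked (Principle B).
— the twins: possessor inside the subject DP of the matrix clause; does not c-command the pronoun — Principle B does not apply; allowed.
— the twins' relatives: subject of the matrix clause; c-commands the pronoun but lies outside its binding domain — allowed.
— the villagers: object of the clause headed by 'assured'; c-commands the pronoun but lies outside its binding domain — allowed.

the athletes' teammates, the twins, the twins' relatives, the villagers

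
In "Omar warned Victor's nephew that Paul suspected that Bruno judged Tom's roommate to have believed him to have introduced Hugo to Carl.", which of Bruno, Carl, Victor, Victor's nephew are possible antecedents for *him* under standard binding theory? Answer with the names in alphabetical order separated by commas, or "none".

*him* is a pronoun; Principle B requires it to be free in its binding domain — the clause headed by 'believed'.
— Bruno: subject of the clause headed by 'judged'; c-commands the pronoun but lies outside its binding domain — allowed.
— Carl: second object of the clause headed by 'introduced'; is c-commanded by the pronoun; coreference would bind this R-expression — blocked (Principle C).
— Victor: possessor inside the object DP of the matrix clause; does not c-command the pronoun — Principle B does not apply; allowed.
— Victor's nephew: object of the matrix clause; c-commands the pronoun but lies outside its binding domain — allowed.

Bruno, Victor, Victor's nephew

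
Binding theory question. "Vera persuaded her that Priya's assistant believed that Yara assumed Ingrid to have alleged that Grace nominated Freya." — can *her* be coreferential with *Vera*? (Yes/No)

*her* is a pronoun; Principle B requires it to be free in its binding domain — the matrix clause.
— Vera: subject of the matrix clause; c-commands the pronoun within its binding domain — blocked (Principle B).

No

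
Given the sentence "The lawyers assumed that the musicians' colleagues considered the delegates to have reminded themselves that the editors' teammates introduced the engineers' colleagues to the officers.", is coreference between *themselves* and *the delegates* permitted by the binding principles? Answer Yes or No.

Yes

*themselves* is a reflexive; Principle A requires it to be bound within its binding domain — the clause headed by 'reminded'.
— the delegates: subject of the clause headed by 'reminded'; c-commands the reflexive within its binding domain — allowed (Principle A).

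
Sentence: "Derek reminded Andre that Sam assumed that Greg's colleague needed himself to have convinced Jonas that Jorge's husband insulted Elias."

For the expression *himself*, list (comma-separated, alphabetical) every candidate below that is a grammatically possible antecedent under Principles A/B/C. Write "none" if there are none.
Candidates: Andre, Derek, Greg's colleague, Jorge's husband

*himself* is a reflexive; Principle A requires it to be bound within its binding domain — the clause headed by 'needed'.
— Andre: object of the matrix clause; c-commands the reflexive but lies outside its binding domain — cannot bind it (Principle A).
— Derek: subject of the matrix clause; c-commands the reflexive but lies outside its binding domain — cannot bind it (Principle A).
— Greg's colleague: subject of the clause headed by 'needed'; c-commands the reflexive within its binding domain — allowed (Principle A).
— Jorge's husband: subject of the clause headed by 'insulted'; does not c-command the reflexive — cannot bind it (Principle A).

Greg's colleague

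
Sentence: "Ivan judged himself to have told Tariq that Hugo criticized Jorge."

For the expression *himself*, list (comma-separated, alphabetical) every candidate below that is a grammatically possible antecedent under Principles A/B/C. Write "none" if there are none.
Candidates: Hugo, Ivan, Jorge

Ivan

*himself* is a reflexive; Principle A requires it to be bound within its binding domain — the matrix clause.
— Hugo: subject of the clause headed by 'criticized'; does not c-command the reflexive — cannot bind it (Principle A).
— Ivan: subject of the matrix clause; c-commands the reflexive within its binding domain — allowed (Principle A).
— Jorge: object of the clause headed by 'criticized'; does not c-command the reflexive — cannot bind it (Principle A).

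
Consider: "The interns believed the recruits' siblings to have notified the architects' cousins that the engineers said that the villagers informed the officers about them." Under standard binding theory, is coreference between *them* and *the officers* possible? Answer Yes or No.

*the officers* is an R-expression; Principle C requires it to be free (not bound by any c-commanding expression).
— them: second object of the clause headed by 'informed'; the R-expression locally c-commands the pronoun — coreference blocked (Principle B on the pronoun).

No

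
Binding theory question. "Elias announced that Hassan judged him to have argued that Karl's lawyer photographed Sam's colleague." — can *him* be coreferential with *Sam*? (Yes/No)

No

*him* is a pronoun; Principle B requires it to be free in its binding domain — the clause headed by 'judged'.
— Sam: possessor inside the object DP of the clause headed by 'photographed'; is c-commanded by the pronoun; coreference would bind this R-expression — blocked (Principle C).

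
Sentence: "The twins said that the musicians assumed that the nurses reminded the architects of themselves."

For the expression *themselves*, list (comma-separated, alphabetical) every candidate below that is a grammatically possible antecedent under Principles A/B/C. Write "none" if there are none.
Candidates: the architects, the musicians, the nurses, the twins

the architects, the nurses

*themselves* is a reflexive; Principle A requires it to be bound within its binding domain — the clause headed by 'reminded'.
— the architects: object of the clause headed by 'reminded'; c-commands the reflexive within its binding domain — allowed (Principle A).
— the musicians: subject of the clause headed by 'assumed'; c-commands the reflexive but lies outside its binding domain — cannot bind it (Principle A).
— the nurses: subject of the clause headed by 'reminded'; c-commands the reflexive within its binding domain — allowed (Principle A).
— the twins: subject of the matrix clause; c-commands the reflexive but lies outside its binding domain — cannot bind it (Principle A).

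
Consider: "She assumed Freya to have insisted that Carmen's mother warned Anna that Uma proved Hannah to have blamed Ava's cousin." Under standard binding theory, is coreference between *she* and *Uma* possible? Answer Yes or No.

*Uma* is an R-expression; Principle C requires it to be free (not bound by any c-commanding expression).
— she: subject of the matrix clause; the pronoun c-commands the R-expression — coreference blocked (Principle C).

No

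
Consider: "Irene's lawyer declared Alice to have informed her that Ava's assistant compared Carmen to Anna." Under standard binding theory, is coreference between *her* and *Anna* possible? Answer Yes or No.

No

*Anna* is an R-expression; Principle C requires it to be free (not bound by any c-commanding expression).
— her: object of the clause headed by 'informed'; the pronoun c-commands the R-expression — coreference blocked (Principle C).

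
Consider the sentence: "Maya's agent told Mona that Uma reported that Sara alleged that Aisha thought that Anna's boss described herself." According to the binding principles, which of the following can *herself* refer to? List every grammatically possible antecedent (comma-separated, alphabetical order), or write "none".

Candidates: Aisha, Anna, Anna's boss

*herself* is a reflexive; Principle A requires it to be bound within its binding domain — the clause headed by 'described'.
— Aisha: subject of the clause headed by 'thought'; c-commands the reflexive but lies outside its binding domain — cannot bind it (Principle A).
— Anna: possessor inside the subject DP of the clause headed by 'described'; does not c-command the reflexive — cannot bind it (Principle A).
— Anna's boss: subject of the clause headed by 'described'; c-commands the reflexive within its binding domain — allowed (Principle A).

Anna's boss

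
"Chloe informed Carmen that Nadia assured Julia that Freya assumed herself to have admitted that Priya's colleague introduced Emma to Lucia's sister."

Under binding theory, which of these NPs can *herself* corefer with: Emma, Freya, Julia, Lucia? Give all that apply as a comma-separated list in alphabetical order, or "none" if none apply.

*herself* is a reflexive; Principle A requires it to be bound within its binding domain — the clause headed by 'assumed'.
— Emma: object of the clause headed by 'introduced'; does not c-command the reflexive — cannot bind it (Principle A).
— Freya: subject of the clause headed by 'assumed'; c-commands the reflexive within its binding domain — allowed (Principle A).
— Julia: object of the clause headed by 'assured'; c-commands the reflexive but lies outside its binding domain — cannot bind it (Principle A).
— Lucia: possessor inside the second object DP of the clause headed by 'introduced'; does not c-command the reflexive — cannot bind it (Principle A).

Freya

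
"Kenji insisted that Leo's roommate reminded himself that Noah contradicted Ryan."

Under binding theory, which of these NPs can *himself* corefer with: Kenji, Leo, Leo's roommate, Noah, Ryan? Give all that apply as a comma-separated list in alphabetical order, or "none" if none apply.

Leo's roommate

*himself* is a reflexive; Principle A requires it to be bound within its binding domain — the clause headed by 'reminded'.
— Kenji: subject of the matrix clause; c-commands the reflexive but lies outside its binding domain — cannot bind it (Principle A).
— Leo: possessor inside the subject DP of the clause headed by 'reminded'; does not c-command the reflexive — cannot bind it (Principle A).
— Leo's roommate: subject of the clause headed by 'reminded'; c-commands the reflexive within its binding domain — allowed (Principle A).
— Noah: subject of the clause headed by 'contradicted'; does not c-command the reflexive — cannot bind it (Principle A).
— Ryan: object of the clause headed by 'contradicted'; does not c-command the reflexive — cannot bind it (Principle A).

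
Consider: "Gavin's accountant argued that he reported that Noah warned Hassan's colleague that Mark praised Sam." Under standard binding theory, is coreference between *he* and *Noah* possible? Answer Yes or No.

*Noah* is an R-expression; Principle C requires it to be free (not bound by any c-commanding expression).
— he: subject of the clause headed by 'reported'; the pronoun c-commands the R-expression — coreference blocked (Principle C).

No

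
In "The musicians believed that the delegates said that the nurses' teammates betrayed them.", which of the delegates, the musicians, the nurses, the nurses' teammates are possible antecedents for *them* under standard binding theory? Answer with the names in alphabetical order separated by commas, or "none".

the delegates, the musicians, the nurses

*them* is a pronoun; Principle B requires it to be free in its binding domain — the clause headed by 'betrayed'.
— the delegates: subject of the clause headed by 'said'; c-commands the pronoun but lies outside its binding domain — allowed.
— the musicians: subject of the matrix clause; c-commands the pronoun but lies outside its binding domain — allowed.
— the nurses: possessor inside the subject DP of the clause headed by 'betrayed'; does not c-command the pronoun — Principle B does not apply; allowed.
— the nurses' teammates: subject of the clause headed by 'betrayed'; c-commands the pronoun within its binding domain — blocked (Principle B).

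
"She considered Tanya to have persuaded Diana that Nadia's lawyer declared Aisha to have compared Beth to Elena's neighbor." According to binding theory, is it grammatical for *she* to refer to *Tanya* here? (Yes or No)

*Tanya* is an R-expression; Principle C requires it to be free (not bound by any c-commanding expression).
— she: subject of the matrix clause; the pronoun c-commands the R-expression — coreference blocked (Principle C).

No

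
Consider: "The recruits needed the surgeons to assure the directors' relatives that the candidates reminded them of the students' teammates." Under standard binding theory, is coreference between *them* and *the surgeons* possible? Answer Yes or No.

Yes

*the surgeons* is an R-expression; Principle C requires it to be free (not bound by any c-commanding expression).
— them: object of the clause headed by 'reminded'; the pronoun does not c-command the R-expression — coreference allowed.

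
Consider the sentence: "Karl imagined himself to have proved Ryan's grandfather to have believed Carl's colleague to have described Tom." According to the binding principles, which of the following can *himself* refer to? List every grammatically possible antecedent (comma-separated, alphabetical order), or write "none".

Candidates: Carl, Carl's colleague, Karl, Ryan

*himself* is a reflexive; Principle A requires it to be bound within its binding domain — the matrix clause.
— Carl: possessor inside the subject DP of the clause headed by 'described'; does not c-command the reflexive — cannot bind it (Principle A).
— Carl's colleague: subject of the clause headed by 'described'; does not c-command the reflexive — cannot bind it (Principle A).
— Karl: subject of the matrix clause; c-commands the reflexive within its binding domain — allowed (Principle A).
— Ryan: possessor inside the subject DP of the clause headed by 'believed'; does not c-command the reflexive — cannot bind it (Principle A).

Karl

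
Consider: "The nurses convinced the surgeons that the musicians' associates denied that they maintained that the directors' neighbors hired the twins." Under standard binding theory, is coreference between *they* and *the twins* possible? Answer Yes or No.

*the twins* is an R-expression; Principle C requires it to be free (not bound by any c-commanding expression).
— they: subject of the clause headed by 'maintained'; the pronoun c-commands the R-expression — coreference blocked (Principle C).

No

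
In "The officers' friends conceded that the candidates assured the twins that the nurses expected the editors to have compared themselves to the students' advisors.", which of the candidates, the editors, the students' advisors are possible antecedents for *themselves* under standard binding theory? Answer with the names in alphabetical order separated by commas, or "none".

*themselves* is a reflexive; Principle A requires it to be bound within its binding domain — the clause headed by 'compared'.
— the candidates: subject of the clause headed by 'assured'; c-commands the reflexive but lies outside its binding domain — cannot bind it (Principle A).
— the editors: subject of the clause headed by 'compared'; c-commands the reflexive within its binding domain — allowed (Principle A).
— the students' advisors: second object of the clause headed by 'compared'; does not c-command the reflexive — cannot bind it (Principle A).

the editors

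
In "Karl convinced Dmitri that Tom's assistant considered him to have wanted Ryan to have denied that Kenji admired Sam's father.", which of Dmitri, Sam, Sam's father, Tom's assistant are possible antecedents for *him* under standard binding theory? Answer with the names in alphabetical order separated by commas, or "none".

*him* is a pronoun; Principle B requires it to be free in its binding domain — the clause headed by 'considered'.
— Dmitri: object of the matrix clause; c-commands the pronoun but lies outside its binding domain — allowed.
— Sam: possessor inside the object DP of the clause headed by 'admired'; is c-commanded by the pronoun; coreference would bind this R-expression — blocked (Principle C).
— Sam's father: object of the clause headed by 'admired'; is c-commanded by the pronoun; coreference would bind this R-expression — blocked (Principle C).
— Tom's assistant: subject of the clause headed by 'considered'; c-commands the pronoun within its binding domain — blocked (Principle B).

Dmitri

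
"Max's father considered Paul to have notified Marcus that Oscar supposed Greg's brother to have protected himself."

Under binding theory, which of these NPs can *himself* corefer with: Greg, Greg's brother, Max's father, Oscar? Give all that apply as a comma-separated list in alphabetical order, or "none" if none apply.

*himself* is a reflexive; Principle A requires it to be bound within its binding domain — the clause headed by 'protected'.
— Greg: possessor inside the subject DP of the clause headed by 'protected'; does not c-command the reflexive — cannot bind it (Principle A).
— Greg's brother: subject of the clause headed by 'protected'; c-commands the reflexive within its binding domain — allowed (Principle A).
— Max's father: subject of the matrix clause; c-commands the reflexive but lies outside its binding domain — cannot bind it (Principle A).
— Oscar: subject of the clause headed by 'supposed'; c-commands the reflexive but lies outside its binding domain — cannot bind it (Principle A).

Greg's brother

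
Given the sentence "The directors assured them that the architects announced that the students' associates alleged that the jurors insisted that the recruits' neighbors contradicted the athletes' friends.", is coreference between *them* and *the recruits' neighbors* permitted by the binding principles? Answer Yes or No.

No

*them* is a pronoun; Principle B requires it to be free in its binding domain — the matrix clause.
— the recruits' neighbors: subject of the clause headed by 'contradicted'; is c-commanded by the pronoun; coreference would bind this R-expression — blocked (Principle C).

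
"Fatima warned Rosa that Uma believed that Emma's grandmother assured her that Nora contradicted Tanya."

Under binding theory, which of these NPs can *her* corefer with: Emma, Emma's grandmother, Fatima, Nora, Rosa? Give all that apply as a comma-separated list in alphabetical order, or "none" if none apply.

Emma, Fatima, Rosa

*her* is a pronoun; Principle B requires it to be free in its binding domain — the clause headed by 'assured'.
— Emma: possessor inside the subject DP of the clause headed by 'assured'; does not c-command the pronoun — Principle B does not apply; allowed.
— Emma's grandmother: subject of the clause headed by 'assured'; c-commands the pronoun within its binding domain — blocked (Principle B).
— Fatima: subject of the matrix clause; c-commands the pronoun but lies outside its binding domain — allowed.
— Nora: subject of the clause headed by 'contradicted'; is c-commanded by the pronoun; coreference would bind this R-expression — blocked (Principle C).
— Rosa: object of the matrix clause; c-commands the pronoun but lies outside its binding domain — allowed.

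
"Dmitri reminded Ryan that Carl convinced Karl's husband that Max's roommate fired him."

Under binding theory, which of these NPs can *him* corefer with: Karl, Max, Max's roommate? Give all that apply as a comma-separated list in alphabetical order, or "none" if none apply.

*him* is a pronoun; Principle B requires it to be free in its binding domain — the clause headed by 'fired'.
— Karl: possessor inside the object DP of the clause headed by 'convinced'; does not c-command the pronoun — Principle B does not apply; allowed.
— Max: possessor inside the subject DP of the clause headed by 'fired'; does not c-command the pronoun — Principle B does not apply; allowed.
— Max's roommate: subject of the clause headed by 'fired'; c-commands the pronoun within its binding domain — blocked (Principle B).

Karl, Max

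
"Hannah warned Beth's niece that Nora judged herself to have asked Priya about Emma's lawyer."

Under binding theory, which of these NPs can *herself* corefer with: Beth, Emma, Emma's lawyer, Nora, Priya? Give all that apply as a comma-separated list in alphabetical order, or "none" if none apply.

Nora

*herself* is a reflexive; Principle A requires it to be bound within its binding domain — the clause headed by 'judged'.
— Beth: possessor inside the object DP of the matrix clause; does not c-command the reflexive — cannot bind it (Principle A).
— Emma: possessor inside the second object DP of the clause headed by 'asked'; does not c-command the reflexive — cannot bind it (Principle A).
— Emma's lawyer: second object of the clause headed by 'asked'; does not c-command the reflexive — cannot bind it (Principle A).
— Nora: subject of the clause headed by 'judged'; c-commands the reflexive within its binding domain — allowed (Principle A).
— Priya: object of the clause headed by 'asked'; does not c-command the reflexive — cannot bind it (Principle A).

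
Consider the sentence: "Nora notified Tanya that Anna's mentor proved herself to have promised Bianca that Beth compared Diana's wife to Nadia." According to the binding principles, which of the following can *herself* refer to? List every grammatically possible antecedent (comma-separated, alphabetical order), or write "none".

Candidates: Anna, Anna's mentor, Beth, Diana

Anna's mentor

*herself* is a reflexive; Principle A requires it to be bound within its binding domain — the clause headed by 'proved'.
— Anna: possessor inside the subject DP of the clause headed by 'proved'; does not c-command the reflexive — cannot bind it (Principle A).
— Anna's mentor: subject of the clause headed by 'proved'; c-commands the reflexive within its binding domain — allowed (Principle A).
— Beth: subject of the clause headed by 'compared'; does not c-command the reflexive — cannot bind it (Principle A).
— Diana: possessor inside the object DP of the clause headed by 'compared'; does not c-command the reflexive — cannot bind it (Principle A).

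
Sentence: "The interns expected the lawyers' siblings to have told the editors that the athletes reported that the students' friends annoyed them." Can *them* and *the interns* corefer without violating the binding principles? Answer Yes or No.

*the interns* is an R-expression; Principle C requires it to be free (not bound by any c-commanding expression).
— them: object of the clause headed by 'annoyed'; the pronoun does not c-command the R-expression — coreference allowed.

Yes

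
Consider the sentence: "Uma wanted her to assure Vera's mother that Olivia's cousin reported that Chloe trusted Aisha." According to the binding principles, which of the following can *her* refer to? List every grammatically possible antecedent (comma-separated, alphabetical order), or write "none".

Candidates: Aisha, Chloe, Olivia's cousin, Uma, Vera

none

*her* is a pronoun; Principle B requires it to be free in its binding domain — the matrix clause.
— Aisha: object of the clause headed by 'trusted'; is c-commanded by the pronoun; coreference would bind this R-expression — blocked (Principle C).
— Chloe: subject of the clause headed by 'trusted'; is c-commanded by the pronoun; coreference would bind this R-expression — blocked (Principle C).
— Olivia's cousin: subject of the clause headed by 'reported'; is c-commanded by the pronoun; coreference would bind this R-expression — blocked (Principle C).
— Uma: subject of the matrix clause; c-commands the pronoun within its binding domain — blocked (Principle B).
— Vera: possessor inside the object DP of the clause headed by 'assure'; is c-commanded by the pronoun; coreference would bind this R-expression — blocked (Principle C).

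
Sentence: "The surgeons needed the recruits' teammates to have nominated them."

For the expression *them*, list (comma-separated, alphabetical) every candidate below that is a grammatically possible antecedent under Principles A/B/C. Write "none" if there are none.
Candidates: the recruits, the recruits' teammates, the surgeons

*them* is a pronoun; Principle B requires it to be free in its binding domain — the clause headed by 'nominated'.
— the recruits: possessor inside the subject DP of the clause headed by 'nominated'; does not c-command the pronoun — Principle B does not apply; allowed.
— the recruits' teammates: subject of the clause headed by 'nominated'; c-commands the pronoun within its binding domain — blocked (Principle B).
— the surgeons: subject of the matrix clause; c-commands the pronoun but lies outside its binding domain — allowed.

the recruits, the surgeons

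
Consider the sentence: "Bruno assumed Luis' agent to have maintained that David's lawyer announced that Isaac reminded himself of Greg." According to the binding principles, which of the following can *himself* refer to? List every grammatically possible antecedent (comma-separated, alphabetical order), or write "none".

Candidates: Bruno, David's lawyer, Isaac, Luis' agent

*himself* is a reflexive; Principle A requires it to be bound within its binding domain — the clause headed by 'reminded'.
— Bruno: subject of the matrix clause; c-commands the reflexive but lies outside its binding domain — cannot bind it (Principle A).
— David's lawyer: subject of the clause headed by 'announced'; c-commands the reflexive but lies outside its binding domain — cannot bind it (Principle A).
— Isaac: subject of the clause headed by 'reminded'; c-commands the reflexive within its binding domain — allowed (Principle A).
— Luis' agent: subject of the clause headed by 'maintained'; c-commands the reflexive but lies outside its binding domain — cannot bind it (Principle A).

Isaac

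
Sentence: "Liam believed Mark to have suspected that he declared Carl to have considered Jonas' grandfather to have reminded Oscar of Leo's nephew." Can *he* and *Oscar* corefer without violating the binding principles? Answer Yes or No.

No

*Oscar* is an R-expression; Principle C requires it to be free (not bound by any c-commanding expression).
— he: subject of the clause headed by 'declared'; the pronoun c-commands the R-expression — coreference blocked (Principle C).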